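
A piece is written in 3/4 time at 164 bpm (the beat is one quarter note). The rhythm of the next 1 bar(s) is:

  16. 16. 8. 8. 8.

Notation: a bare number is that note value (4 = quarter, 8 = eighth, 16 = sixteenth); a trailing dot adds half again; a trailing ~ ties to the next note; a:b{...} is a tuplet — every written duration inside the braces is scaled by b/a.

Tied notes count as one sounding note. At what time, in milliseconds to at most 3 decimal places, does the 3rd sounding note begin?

1. 0.0ms @ 0 + 137.195ms (3/8)
2. 137.195ms @ 3/8 + 137.195ms (3/8)
3. 274.39ms @ 3/4 + 274.39ms (3/4)
4. 548.78ms @ 3/2 + 274.39ms (3/4)
5. 823.171ms @ 9/4 + 274.39ms (3/4)

note 3 onset = 3/4b = 274.39ms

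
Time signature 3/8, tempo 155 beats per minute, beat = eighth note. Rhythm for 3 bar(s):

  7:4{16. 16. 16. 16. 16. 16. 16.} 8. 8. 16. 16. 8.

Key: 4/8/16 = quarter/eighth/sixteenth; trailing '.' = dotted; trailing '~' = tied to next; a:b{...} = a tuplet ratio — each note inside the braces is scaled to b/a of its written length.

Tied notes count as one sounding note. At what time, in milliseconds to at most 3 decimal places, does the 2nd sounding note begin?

note 2 onset = 3/7b = 165.899ms

1. 0.0ms @ 0 + 165.899ms (3/7)
2. 165.899ms @ 3/7 + 165.899ms (3/7)
3. 331.797ms @ 6/7 + 165.899ms (3/7)
4. 497.696ms @ 9/7 + 165.899ms (3/7)
5. 663.594ms @ 12/7 + 165.899ms (3/7)
6. 829.493ms @ 15/7 + 165.899ms (3/7)
7. 995.392ms @ 18/7 + 165.899ms (3/7)
8. 1161.29ms @ 3 + 580.645ms (3/2)
9. 1741.935ms @ 9/2 + 580.645ms (3/2)
10. 2322.581ms @ 6 + 290.323ms (3/4)
11. 2612.903ms @ 27/4 + 290.323ms (3/4)
12. 2903.226ms @ 15/2 + 580.645ms (3/2)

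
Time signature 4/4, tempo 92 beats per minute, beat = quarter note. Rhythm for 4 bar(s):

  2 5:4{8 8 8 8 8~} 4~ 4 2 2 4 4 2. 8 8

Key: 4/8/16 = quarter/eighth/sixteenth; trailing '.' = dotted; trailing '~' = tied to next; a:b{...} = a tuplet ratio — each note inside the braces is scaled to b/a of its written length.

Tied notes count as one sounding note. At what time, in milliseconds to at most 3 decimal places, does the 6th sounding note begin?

note 6 onset = 18/5b = 2347.826ms

1. 0.0ms @ 0 + 1304.348ms (2)
2. 1304.348ms @ 2 + 260.87ms (2/5)
3. 1565.217ms @ 12/5 + 260.87ms (2/5)
4. 1826.087ms @ 14/5 + 260.87ms (2/5)
5. 2086.957ms @ 16/5 + 260.87ms (2/5)
6. 2347.826ms @ 18/5 + 1565.217ms (12/5)
7. 3913.043ms @ 6 + 1304.348ms (2)
8. 5217.391ms @ 8 + 1304.348ms (2)
9. 6521.739ms @ 10 + 652.174ms (1)
10. 7173.913ms @ 11 + 652.174ms (1)
11. 7826.087ms @ 12 + 1956.522ms (3)
12. 9782.609ms @ 15 + 326.087ms (1/2)
13. 10108.696ms @ 31/2 + 326.087ms (1/2)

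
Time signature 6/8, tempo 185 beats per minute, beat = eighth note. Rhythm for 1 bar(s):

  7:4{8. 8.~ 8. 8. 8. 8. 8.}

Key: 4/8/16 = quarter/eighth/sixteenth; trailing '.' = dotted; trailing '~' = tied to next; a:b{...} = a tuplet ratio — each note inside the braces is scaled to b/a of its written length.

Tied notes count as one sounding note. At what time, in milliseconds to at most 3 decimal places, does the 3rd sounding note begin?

1. 0.0ms @ 0 + 277.992ms (6/7)
2. 277.992ms @ 6/7 + 555.985ms (12/7)
3. 833.977ms @ 18/7 + 277.992ms (6/7)
4. 1111.969ms @ 24/7 + 277.992ms (6/7)
5. 1389.961ms @ 30/7 + 277.992ms (6/7)
6. 1667.954ms @ 36/7 + 277.992ms (6/7)

note 3 onset = 18/7b = 833.977ms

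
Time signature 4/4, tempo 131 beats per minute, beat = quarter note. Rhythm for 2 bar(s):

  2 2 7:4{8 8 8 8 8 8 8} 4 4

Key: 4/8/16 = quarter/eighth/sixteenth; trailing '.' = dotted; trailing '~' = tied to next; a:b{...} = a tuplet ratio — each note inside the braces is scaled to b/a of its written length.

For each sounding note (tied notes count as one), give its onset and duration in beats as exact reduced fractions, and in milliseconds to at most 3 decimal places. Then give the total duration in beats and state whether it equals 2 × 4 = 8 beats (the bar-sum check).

1) 0.0ms=0b +916.031ms=2b
2) 916.031ms=2b +916.031ms=2b
3) 1832.061ms=4b +130.862ms=2/7b
4) 1962.923ms=30/7b +130.862ms=2/7b
5) 2093.784ms=32/7b +130.862ms=2/7b
6) 2224.646ms=34/7b +130.862ms=2/7b
7) 2355.507ms=36/7b +130.862ms=2/7b
8) 2486.369ms=38/7b +130.862ms=2/7b
9) 2617.23ms=40/7b +130.862ms=2/7b
10) 2748.092ms=6b +458.015ms=1b
11) 3206.107ms=7b +458.015ms=1b
Σ=8b of 8 (131bpm 4/4) — PASS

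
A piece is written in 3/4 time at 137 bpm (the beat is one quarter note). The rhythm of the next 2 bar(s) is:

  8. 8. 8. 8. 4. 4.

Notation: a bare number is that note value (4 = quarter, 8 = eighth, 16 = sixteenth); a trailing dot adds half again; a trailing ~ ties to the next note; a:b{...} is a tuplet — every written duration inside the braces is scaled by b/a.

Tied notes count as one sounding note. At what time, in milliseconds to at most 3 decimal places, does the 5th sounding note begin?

note 5 onset = 3b = 1313.869ms

1. 0.0ms @ 0 + 328.467ms (3/4)
2. 328.467ms @ 3/4 + 328.467ms (3/4)
3. 656.934ms @ 3/2 + 328.467ms (3/4)
4. 985.401ms @ 9/4 + 328.467ms (3/4)
5. 1313.869ms @ 3 + 656.934ms (3/2)
6. 1970.803ms @ 9/2 + 656.934ms (3/2)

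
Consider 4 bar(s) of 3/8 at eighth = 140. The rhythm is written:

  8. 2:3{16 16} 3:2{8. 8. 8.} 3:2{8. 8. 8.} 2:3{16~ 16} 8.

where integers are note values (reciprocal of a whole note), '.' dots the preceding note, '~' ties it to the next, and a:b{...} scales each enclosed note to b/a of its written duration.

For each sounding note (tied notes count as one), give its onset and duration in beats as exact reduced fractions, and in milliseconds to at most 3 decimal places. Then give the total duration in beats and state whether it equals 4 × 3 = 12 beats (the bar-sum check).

1) 0.0ms=0b +642.857ms=3/2b
2) 642.857ms=3/2b +321.429ms=3/4b
3) 964.286ms=9/4b +321.429ms=3/4b
4) 1285.714ms=3b +428.571ms=1b
5) 1714.286ms=4b +428.571ms=1b
6) 2142.857ms=5b +428.571ms=1b
7) 2571.429ms=6b +428.571ms=1b
8) 3000.0ms=7b +428.571ms=1b
9) 3428.571ms=8b +428.571ms=1b
10) 3857.143ms=9b +642.857ms=3/2b
11) 4500.0ms=21/2b +642.857ms=3/2b
Σ=12b of 12 (140bpm 3/8) — PASS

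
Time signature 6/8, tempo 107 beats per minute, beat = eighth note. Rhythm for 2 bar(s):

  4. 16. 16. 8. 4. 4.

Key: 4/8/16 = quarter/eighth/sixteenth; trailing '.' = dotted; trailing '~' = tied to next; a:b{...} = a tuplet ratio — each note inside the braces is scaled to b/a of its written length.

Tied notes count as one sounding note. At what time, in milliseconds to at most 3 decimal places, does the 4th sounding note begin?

note 4 onset = 9/2b = 2523.364ms

1. 0.0ms @ 0 + 1682.243ms (3)
2. 1682.243ms @ 3 + 420.561ms (3/4)
3. 2102.804ms @ 15/4 + 420.561ms (3/4)
4. 2523.364ms @ 9/2 + 841.121ms (3/2)
5. 3364.486ms @ 6 + 1682.243ms (3)
6. 5046.729ms @ 9 + 1682.243ms (3)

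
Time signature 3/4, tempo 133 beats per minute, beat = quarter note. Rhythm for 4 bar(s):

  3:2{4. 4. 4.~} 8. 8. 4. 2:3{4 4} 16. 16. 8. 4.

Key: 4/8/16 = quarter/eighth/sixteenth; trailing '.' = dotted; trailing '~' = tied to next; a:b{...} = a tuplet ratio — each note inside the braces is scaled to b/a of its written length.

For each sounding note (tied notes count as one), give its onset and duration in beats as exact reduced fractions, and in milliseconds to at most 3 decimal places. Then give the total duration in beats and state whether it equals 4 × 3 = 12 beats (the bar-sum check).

1) 0.0ms=0b +451.128ms=1b
2) 451.128ms=1b +451.128ms=1b
3) 902.256ms=2b +789.474ms=7/4b
4) 1691.729ms=15/4b +338.346ms=3/4b
5) 2030.075ms=9/2b +676.692ms=3/2b
6) 2706.767ms=6b +676.692ms=3/2b
7) 3383.459ms=15/2b +676.692ms=3/2b
8) 4060.15ms=9b +169.173ms=3/8b
9) 4229.323ms=75/8b +169.173ms=3/8b
10) 4398.496ms=39/4b +338.346ms=3/4b
11) 4736.842ms=21/2b +676.692ms=3/2b
Σ=12b of 12 (133bpm 3/4) — PASS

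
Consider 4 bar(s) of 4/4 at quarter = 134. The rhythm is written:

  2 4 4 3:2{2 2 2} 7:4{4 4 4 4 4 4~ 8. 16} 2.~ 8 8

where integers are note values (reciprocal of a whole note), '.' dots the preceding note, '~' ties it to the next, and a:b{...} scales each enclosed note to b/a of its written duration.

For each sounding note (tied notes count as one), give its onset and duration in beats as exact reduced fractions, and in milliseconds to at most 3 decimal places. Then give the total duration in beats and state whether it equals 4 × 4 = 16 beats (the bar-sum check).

1) 0.0ms=0b +895.522ms=2b
2) 895.522ms=2b +447.761ms=1b
3) 1343.284ms=3b +447.761ms=1b
4) 1791.045ms=4b +597.015ms=4/3b
5) 2388.06ms=16/3b +597.015ms=4/3b
6) 2985.075ms=20/3b +597.015ms=4/3b
7) 3582.09ms=8b +255.864ms=4/7b
8) 3837.953ms=60/7b +255.864ms=4/7b
9) 4093.817ms=64/7b +255.864ms=4/7b
10) 4349.68ms=68/7b +255.864ms=4/7b
11) 4605.544ms=72/7b +255.864ms=4/7b
12) 4861.407ms=76/7b +447.761ms=1b
13) 5309.168ms=83/7b +63.966ms=1/7b
14) 5373.134ms=12b +1567.164ms=7/2b
15) 6940.299ms=31/2b +223.881ms=1/2b
Σ=16b of 16 (134bpm 4/4) — PASS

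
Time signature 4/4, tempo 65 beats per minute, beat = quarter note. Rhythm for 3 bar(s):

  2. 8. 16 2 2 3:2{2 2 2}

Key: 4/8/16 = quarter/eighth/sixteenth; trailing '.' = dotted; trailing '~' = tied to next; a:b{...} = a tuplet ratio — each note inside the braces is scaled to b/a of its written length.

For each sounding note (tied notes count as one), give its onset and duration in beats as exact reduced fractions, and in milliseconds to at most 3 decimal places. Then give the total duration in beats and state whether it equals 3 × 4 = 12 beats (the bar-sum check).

1) 0.0ms=0b +2769.231ms=3b
2) 2769.231ms=3b +692.308ms=3/4b
3) 3461.538ms=15/4b +230.769ms=1/4b
4) 3692.308ms=4b +1846.154ms=2b
5) 5538.462ms=6b +1846.154ms=2b
6) 7384.615ms=8b +1230.769ms=4/3b
7) 8615.385ms=28/3b +1230.769ms=4/3b
8) 9846.154ms=32/3b +1230.769ms=4/3b
Σ=12b of 12 (65bpm 4/4) — PASS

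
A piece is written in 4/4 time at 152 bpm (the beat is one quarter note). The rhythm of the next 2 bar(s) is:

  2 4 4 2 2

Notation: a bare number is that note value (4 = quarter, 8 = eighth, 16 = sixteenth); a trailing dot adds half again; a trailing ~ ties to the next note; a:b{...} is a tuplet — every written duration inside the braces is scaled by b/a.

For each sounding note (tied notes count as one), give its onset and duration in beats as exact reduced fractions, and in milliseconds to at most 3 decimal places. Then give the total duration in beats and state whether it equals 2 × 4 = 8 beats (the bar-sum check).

1) 0.0ms=0b +789.474ms=2b
2) 789.474ms=2b +394.737ms=1b
3) 1184.211ms=3b +394.737ms=1b
4) 1578.947ms=4b +789.474ms=2b
5) 2368.421ms=6b +789.474ms=2b
Σ=8b of 8 (152bpm 4/4) — PASS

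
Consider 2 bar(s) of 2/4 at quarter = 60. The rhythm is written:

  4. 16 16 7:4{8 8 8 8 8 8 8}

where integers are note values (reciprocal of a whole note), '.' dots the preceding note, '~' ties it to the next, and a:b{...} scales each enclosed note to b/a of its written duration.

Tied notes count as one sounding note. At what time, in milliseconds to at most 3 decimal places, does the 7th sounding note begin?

note 7 onset = 20/7b = 2857.143ms

1. 0.0ms @ 0 + 1500.0ms (3/2)
2. 1500.0ms @ 3/2 + 250.0ms (1/4)
3. 1750.0ms @ 7/4 + 250.0ms (1/4)
4. 2000.0ms @ 2 + 285.714ms (2/7)
5. 2285.714ms @ 16/7 + 285.714ms (2/7)
6. 2571.429ms @ 18/7 + 285.714ms (2/7)
7. 2857.143ms @ 20/7 + 285.714ms (2/7)
8. 3142.857ms @ 22/7 + 285.714ms (2/7)
9. 3428.571ms @ 24/7 + 285.714ms (2/7)
10. 3714.286ms @ 26/7 + 285.714ms (2/7)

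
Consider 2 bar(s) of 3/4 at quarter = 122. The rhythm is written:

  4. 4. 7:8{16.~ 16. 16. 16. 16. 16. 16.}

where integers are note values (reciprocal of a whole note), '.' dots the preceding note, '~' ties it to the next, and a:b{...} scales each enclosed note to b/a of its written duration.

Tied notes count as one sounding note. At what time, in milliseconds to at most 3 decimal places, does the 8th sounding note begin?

1. 0.0ms @ 0 + 737.705ms (3/2)
2. 737.705ms @ 3/2 + 737.705ms (3/2)
3. 1475.41ms @ 3 + 421.546ms (6/7)
4. 1896.956ms @ 27/7 + 210.773ms (3/7)
5. 2107.728ms @ 30/7 + 210.773ms (3/7)
6. 2318.501ms @ 33/7 + 210.773ms (3/7)
7. 2529.274ms @ 36/7 + 210.773ms (3/7)
8. 2740.047ms @ 39/7 + 210.773ms (3/7)

note 8 onset = 39/7b = 2740.047ms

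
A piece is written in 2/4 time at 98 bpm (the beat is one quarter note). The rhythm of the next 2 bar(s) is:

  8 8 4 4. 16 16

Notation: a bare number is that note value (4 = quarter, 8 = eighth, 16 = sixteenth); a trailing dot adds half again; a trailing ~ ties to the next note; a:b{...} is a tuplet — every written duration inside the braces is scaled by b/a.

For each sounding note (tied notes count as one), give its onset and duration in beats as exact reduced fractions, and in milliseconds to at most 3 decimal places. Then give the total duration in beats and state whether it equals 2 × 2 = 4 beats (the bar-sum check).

1) 0.0ms=0b +306.122ms=1/2b
2) 306.122ms=1/2b +306.122ms=1/2b
3) 612.245ms=1b +612.245ms=1b
4) 1224.49ms=2b +918.367ms=3/2b
5) 2142.857ms=7/2b +153.061ms=1/4b
6) 2295.918ms=15/4b +153.061ms=1/4b
Σ=4b of 4 (98bpm 2/4) — PASS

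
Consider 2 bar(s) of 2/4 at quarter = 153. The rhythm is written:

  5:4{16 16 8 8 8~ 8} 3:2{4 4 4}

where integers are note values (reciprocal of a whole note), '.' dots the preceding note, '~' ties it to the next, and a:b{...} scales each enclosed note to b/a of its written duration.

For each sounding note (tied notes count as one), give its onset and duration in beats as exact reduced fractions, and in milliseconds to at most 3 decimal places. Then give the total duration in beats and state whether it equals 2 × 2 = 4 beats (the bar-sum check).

1) 0.0ms=0b +78.431ms=1/5b
2) 78.431ms=1/5b +78.431ms=1/5b
3) 156.863ms=2/5b +156.863ms=2/5b
4) 313.725ms=4/5b +156.863ms=2/5b
5) 470.588ms=6/5b +313.725ms=4/5b
6) 784.314ms=2b +261.438ms=2/3b
7) 1045.752ms=8/3b +261.438ms=2/3b
8) 1307.19ms=10/3b +261.438ms=2/3b
Σ=4b of 4 (153bpm 2/4) — PASS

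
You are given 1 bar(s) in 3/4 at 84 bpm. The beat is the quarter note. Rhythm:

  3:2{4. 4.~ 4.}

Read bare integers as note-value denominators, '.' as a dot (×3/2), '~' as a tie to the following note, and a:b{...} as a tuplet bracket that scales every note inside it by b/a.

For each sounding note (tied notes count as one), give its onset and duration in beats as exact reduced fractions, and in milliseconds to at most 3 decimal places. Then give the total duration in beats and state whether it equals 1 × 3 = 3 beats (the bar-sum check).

1) 0.0ms=0b +714.286ms=1b
2) 714.286ms=1b +1428.571ms=2b
Σ=3b of 3 (84bpm 3/4) — PASS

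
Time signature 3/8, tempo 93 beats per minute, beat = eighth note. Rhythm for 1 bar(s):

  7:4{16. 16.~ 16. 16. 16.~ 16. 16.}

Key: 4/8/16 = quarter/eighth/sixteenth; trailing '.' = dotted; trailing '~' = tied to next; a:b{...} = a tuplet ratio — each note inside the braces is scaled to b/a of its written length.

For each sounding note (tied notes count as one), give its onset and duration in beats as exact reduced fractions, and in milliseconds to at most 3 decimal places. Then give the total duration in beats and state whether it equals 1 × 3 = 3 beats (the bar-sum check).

1) 0.0ms=0b +276.498ms=3/7b
2) 276.498ms=3/7b +552.995ms=6/7b
3) 829.493ms=9/7b +276.498ms=3/7b
4) 1105.991ms=12/7b +552.995ms=6/7b
5) 1658.986ms=18/7b +276.498ms=3/7b
Σ=3b of 3 (93bpm 3/8) — PASS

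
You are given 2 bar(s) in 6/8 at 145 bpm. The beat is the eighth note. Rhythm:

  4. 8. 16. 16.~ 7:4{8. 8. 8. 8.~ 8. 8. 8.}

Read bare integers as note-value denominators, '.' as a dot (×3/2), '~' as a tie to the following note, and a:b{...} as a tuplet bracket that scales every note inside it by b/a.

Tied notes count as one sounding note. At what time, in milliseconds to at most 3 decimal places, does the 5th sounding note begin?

note 5 onset = 48/7b = 2837.438ms

1. 0.0ms @ 0 + 1241.379ms (3)
2. 1241.379ms @ 3 + 620.69ms (3/2)
3. 1862.069ms @ 9/2 + 310.345ms (3/4)
4. 2172.414ms @ 21/4 + 665.025ms (45/28)
5. 2837.438ms @ 48/7 + 354.68ms (6/7)
6. 3192.118ms @ 54/7 + 354.68ms (6/7)
7. 3546.798ms @ 60/7 + 709.36ms (12/7)
8. 4256.158ms @ 72/7 + 354.68ms (6/7)
9. 4610.837ms @ 78/7 + 354.68ms (6/7)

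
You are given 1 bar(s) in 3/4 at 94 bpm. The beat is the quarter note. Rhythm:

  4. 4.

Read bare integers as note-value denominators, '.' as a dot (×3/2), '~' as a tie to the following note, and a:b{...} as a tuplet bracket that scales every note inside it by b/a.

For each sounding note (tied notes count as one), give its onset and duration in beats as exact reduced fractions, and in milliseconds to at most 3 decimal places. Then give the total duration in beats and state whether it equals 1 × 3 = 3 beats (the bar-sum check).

1) 0.0ms=0b +957.447ms=3/2b
2) 957.447ms=3/2b +957.447ms=3/2b
Σ=3b of 3 (94bpm 3/4) — PASS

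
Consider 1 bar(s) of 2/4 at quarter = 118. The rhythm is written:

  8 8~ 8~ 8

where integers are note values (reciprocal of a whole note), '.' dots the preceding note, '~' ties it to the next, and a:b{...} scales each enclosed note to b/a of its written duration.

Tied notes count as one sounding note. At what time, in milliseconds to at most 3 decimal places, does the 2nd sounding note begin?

1. 0.0ms @ 0 + 254.237ms (1/2)
2. 254.237ms @ 1/2 + 762.712ms (3/2)

note 2 onset = 1/2b = 254.237ms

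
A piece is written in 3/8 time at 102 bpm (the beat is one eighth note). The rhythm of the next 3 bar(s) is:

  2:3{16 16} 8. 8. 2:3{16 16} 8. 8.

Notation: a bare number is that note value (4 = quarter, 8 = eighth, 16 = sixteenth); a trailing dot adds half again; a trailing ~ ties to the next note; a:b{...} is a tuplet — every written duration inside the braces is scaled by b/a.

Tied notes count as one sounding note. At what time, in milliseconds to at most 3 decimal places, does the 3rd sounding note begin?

1. 0.0ms @ 0 + 441.176ms (3/4)
2. 441.176ms @ 3/4 + 441.176ms (3/4)
3. 882.353ms @ 3/2 + 882.353ms (3/2)
4. 1764.706ms @ 3 + 882.353ms (3/2)
5. 2647.059ms @ 9/2 + 441.176ms (3/4)
6. 3088.235ms @ 21/4 + 441.176ms (3/4)
7. 3529.412ms @ 6 + 882.353ms (3/2)
8. 4411.765ms @ 15/2 + 882.353ms (3/2)

note 3 onset = 3/2b = 882.353ms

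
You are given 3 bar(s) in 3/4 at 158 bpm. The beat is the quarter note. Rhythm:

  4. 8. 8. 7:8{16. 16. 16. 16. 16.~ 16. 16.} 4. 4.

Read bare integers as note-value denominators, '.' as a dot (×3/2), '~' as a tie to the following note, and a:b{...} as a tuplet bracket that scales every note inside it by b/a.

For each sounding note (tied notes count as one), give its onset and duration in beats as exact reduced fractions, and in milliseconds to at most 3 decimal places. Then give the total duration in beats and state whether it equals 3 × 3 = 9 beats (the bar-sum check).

1) 0.0ms=0b +569.62ms=3/2b
2) 569.62ms=3/2b +284.81ms=3/4b
3) 854.43ms=9/4b +284.81ms=3/4b
4) 1139.241ms=3b +162.749ms=3/7b
5) 1301.989ms=24/7b +162.749ms=3/7b
6) 1464.738ms=27/7b +162.749ms=3/7b
7) 1627.486ms=30/7b +162.749ms=3/7b
8) 1790.235ms=33/7b +325.497ms=6/7b
9) 2115.732ms=39/7b +162.749ms=3/7b
10) 2278.481ms=6b +569.62ms=3/2b
11) 2848.101ms=15/2b +569.62ms=3/2b
Σ=9b of 9 (158bpm 3/4) — PASS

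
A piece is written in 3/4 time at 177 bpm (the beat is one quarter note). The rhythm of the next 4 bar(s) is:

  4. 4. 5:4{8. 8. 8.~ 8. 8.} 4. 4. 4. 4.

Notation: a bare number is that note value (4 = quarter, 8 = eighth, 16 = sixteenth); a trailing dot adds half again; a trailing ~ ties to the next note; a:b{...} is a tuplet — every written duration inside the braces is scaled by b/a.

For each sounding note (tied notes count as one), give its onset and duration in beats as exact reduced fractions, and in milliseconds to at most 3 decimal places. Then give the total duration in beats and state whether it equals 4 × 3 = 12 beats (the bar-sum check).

1) 0.0ms=0b +508.475ms=3/2b
2) 508.475ms=3/2b +508.475ms=3/2b
3) 1016.949ms=3b +203.39ms=3/5b
4) 1220.339ms=18/5b +203.39ms=3/5b
5) 1423.729ms=21/5b +406.78ms=6/5b
6) 1830.508ms=27/5b +203.39ms=3/5b
7) 2033.898ms=6b +508.475ms=3/2b
8) 2542.373ms=15/2b +508.475ms=3/2b
9) 3050.847ms=9b +508.475ms=3/2b
10) 3559.322ms=21/2b +508.475ms=3/2b
Σ=12b of 12 (177bpm 3/4) — PASS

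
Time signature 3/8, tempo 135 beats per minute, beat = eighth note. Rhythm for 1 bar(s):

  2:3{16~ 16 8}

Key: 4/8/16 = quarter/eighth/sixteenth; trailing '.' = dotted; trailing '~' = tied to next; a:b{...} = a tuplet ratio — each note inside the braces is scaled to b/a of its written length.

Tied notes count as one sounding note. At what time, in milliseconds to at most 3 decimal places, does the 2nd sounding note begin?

1. 0.0ms @ 0 + 666.667ms (3/2)
2. 666.667ms @ 3/2 + 666.667ms (3/2)

note 2 onset = 3/2b = 666.667ms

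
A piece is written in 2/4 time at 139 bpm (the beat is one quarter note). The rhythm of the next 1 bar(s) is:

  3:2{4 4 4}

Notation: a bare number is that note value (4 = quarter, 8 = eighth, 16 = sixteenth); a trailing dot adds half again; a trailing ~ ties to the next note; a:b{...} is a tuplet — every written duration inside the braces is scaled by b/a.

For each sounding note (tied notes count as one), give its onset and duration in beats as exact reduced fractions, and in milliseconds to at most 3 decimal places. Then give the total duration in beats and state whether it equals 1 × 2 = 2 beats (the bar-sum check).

1) 0.0ms=0b +287.77ms=2/3b
2) 287.77ms=2/3b +287.77ms=2/3b
3) 575.54ms=4/3b +287.77ms=2/3b
Σ=2b of 2 (139bpm 2/4) — PASS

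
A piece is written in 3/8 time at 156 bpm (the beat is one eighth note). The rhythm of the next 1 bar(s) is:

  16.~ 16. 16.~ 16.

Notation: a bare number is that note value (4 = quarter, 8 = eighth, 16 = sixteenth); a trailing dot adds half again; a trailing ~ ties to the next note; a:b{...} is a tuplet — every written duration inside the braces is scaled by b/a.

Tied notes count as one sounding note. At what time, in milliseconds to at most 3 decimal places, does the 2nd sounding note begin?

1. 0.0ms @ 0 + 576.923ms (3/2)
2. 576.923ms @ 3/2 + 576.923ms (3/2)

note 2 onset = 3/2b = 576.923ms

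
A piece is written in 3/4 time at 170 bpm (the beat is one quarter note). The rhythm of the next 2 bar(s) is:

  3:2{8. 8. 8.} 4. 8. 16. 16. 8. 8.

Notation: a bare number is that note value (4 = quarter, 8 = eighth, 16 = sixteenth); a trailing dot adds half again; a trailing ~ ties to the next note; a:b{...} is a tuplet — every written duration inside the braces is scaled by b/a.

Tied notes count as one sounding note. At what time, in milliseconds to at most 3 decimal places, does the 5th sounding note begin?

note 5 onset = 3b = 1058.824ms

1. 0.0ms @ 0 + 176.471ms (1/2)
2. 176.471ms @ 1/2 + 176.471ms (1/2)
3. 352.941ms @ 1 + 176.471ms (1/2)
4. 529.412ms @ 3/2 + 529.412ms (3/2)
5. 1058.824ms @ 3 + 264.706ms (3/4)
6. 1323.529ms @ 15/4 + 132.353ms (3/8)
7. 1455.882ms @ 33/8 + 132.353ms (3/8)
8. 1588.235ms @ 9/2 + 264.706ms (3/4)
9. 1852.941ms @ 21/4 + 264.706ms (3/4)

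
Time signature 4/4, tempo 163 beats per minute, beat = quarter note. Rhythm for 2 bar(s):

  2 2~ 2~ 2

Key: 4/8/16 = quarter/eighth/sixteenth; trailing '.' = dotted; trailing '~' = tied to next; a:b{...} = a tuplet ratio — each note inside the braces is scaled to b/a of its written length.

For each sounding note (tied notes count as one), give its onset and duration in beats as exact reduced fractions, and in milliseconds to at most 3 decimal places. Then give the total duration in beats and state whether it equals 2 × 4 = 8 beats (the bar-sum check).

1) 0.0ms=0b +736.196ms=2b
2) 736.196ms=2b +2208.589ms=6b
Σ=8b of 8 (163bpm 4/4) — PASS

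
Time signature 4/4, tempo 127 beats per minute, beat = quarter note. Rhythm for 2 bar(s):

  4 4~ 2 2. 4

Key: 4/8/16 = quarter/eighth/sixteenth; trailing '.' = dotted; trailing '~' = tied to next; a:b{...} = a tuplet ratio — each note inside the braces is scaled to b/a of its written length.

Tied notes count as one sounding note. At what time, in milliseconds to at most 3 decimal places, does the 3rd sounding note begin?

note 3 onset = 4b = 1889.764ms

1. 0.0ms @ 0 + 472.441ms (1)
2. 472.441ms @ 1 + 1417.323ms (3)
3. 1889.764ms @ 4 + 1417.323ms (3)
4. 3307.087ms @ 7 + 472.441ms (1)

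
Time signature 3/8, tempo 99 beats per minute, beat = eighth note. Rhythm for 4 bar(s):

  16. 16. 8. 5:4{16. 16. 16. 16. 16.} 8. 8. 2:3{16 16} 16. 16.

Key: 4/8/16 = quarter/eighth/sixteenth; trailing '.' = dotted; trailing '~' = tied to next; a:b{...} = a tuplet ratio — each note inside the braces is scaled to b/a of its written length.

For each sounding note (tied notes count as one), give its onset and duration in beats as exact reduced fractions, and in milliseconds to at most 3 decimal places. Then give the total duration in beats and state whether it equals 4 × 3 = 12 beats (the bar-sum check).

1) 0.0ms=0b +454.545ms=3/4b
2) 454.545ms=3/4b +454.545ms=3/4b
3) 909.091ms=3/2b +909.091ms=3/2b
4) 1818.182ms=3b +363.636ms=3/5b
5) 2181.818ms=18/5b +363.636ms=3/5b
6) 2545.455ms=21/5b +363.636ms=3/5b
7) 2909.091ms=24/5b +363.636ms=3/5b
8) 3272.727ms=27/5b +363.636ms=3/5b
9) 3636.364ms=6b +909.091ms=3/2b
10) 4545.455ms=15/2b +909.091ms=3/2b
11) 5454.545ms=9b +454.545ms=3/4b
12) 5909.091ms=39/4b +454.545ms=3/4b
13) 6363.636ms=21/2b +454.545ms=3/4b
14) 6818.182ms=45/4b +454.545ms=3/4b
Σ=12b of 12 (99bpm 3/8) — PASS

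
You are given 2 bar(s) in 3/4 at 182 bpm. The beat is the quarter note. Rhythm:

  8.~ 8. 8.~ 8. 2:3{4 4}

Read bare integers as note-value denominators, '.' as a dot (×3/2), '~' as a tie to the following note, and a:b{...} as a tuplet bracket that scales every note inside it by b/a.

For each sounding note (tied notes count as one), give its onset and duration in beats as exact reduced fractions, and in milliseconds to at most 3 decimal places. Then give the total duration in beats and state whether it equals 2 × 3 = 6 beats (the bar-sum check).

1) 0.0ms=0b +494.505ms=3/2b
2) 494.505ms=3/2b +494.505ms=3/2b
3) 989.011ms=3b +494.505ms=3/2b
4) 1483.516ms=9/2b +494.505ms=3/2b
Σ=6b of 6 (182bpm 3/4) — PASS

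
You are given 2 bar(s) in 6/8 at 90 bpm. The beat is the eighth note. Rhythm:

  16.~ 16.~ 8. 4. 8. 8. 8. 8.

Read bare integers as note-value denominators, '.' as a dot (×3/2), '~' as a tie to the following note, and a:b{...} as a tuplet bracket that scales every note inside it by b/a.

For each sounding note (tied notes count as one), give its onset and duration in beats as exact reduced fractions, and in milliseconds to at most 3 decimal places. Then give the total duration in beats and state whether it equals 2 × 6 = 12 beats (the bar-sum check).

1) 0.0ms=0b +2000.0ms=3b
2) 2000.0ms=3b +2000.0ms=3b
3) 4000.0ms=6b +1000.0ms=3/2b
4) 5000.0ms=15/2b +1000.0ms=3/2b
5) 6000.0ms=9b +1000.0ms=3/2b
6) 7000.0ms=21/2b +1000.0ms=3/2b
Σ=12b of 12 (90bpm 6/8) — PASS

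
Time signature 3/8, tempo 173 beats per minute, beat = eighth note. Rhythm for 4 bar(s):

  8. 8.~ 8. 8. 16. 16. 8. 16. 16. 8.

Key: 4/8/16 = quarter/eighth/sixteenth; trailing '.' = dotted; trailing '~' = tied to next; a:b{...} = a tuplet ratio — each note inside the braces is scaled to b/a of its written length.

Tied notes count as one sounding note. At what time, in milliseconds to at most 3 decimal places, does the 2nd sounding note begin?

note 2 onset = 3/2b = 520.231ms

1. 0.0ms @ 0 + 520.231ms (3/2)
2. 520.231ms @ 3/2 + 1040.462ms (3)
3. 1560.694ms @ 9/2 + 520.231ms (3/2)
4. 2080.925ms @ 6 + 260.116ms (3/4)
5. 2341.04ms @ 27/4 + 260.116ms (3/4)
6. 2601.156ms @ 15/2 + 520.231ms (3/2)
7. 3121.387ms @ 9 + 260.116ms (3/4)
8. 3381.503ms @ 39/4 + 260.116ms (3/4)
9. 3641.618ms @ 21/2 + 520.231ms (3/2)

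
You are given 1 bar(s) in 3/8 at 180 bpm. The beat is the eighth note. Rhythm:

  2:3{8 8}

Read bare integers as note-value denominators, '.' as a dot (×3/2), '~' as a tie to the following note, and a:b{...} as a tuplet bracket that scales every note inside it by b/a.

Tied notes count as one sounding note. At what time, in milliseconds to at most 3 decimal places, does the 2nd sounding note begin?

note 2 onset = 3/2b = 500.0ms

1. 0.0ms @ 0 + 500.0ms (3/2)
2. 500.0ms @ 3/2 + 500.0ms (3/2)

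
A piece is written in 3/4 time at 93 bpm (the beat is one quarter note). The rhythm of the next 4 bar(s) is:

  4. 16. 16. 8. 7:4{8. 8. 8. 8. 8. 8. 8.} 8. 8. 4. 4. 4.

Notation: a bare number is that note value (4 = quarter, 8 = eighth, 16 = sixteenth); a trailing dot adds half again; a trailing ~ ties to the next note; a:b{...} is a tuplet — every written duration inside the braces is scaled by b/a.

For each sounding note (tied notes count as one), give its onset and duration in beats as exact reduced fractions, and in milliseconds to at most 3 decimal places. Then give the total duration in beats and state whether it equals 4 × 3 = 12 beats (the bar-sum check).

1) 0.0ms=0b +967.742ms=3/2b
2) 967.742ms=3/2b +241.935ms=3/8b
3) 1209.677ms=15/8b +241.935ms=3/8b
4) 1451.613ms=9/4b +483.871ms=3/4b
5) 1935.484ms=3b +276.498ms=3/7b
6) 2211.982ms=24/7b +276.498ms=3/7b
7) 2488.479ms=27/7b +276.498ms=3/7b
8) 2764.977ms=30/7b +276.498ms=3/7b
9) 3041.475ms=33/7b +276.498ms=3/7b
10) 3317.972ms=36/7b +276.498ms=3/7b
11) 3594.47ms=39/7b +276.498ms=3/7b
12) 3870.968ms=6b +483.871ms=3/4b
13) 4354.839ms=27/4b +483.871ms=3/4b
14) 4838.71ms=15/2b +967.742ms=3/2b
15) 5806.452ms=9b +967.742ms=3/2b
16) 6774.194ms=21/2b +967.742ms=3/2b
Σ=12b of 12 (93bpm 3/4) — PASS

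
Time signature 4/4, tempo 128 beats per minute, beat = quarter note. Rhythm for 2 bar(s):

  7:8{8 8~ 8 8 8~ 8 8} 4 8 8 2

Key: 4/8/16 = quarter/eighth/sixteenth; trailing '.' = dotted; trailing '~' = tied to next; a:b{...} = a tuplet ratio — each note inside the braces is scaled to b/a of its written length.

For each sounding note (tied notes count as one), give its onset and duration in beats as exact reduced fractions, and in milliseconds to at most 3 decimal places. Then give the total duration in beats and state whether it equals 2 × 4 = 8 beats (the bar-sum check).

1) 0.0ms=0b +267.857ms=4/7b
2) 267.857ms=4/7b +535.714ms=8/7b
3) 803.571ms=12/7b +267.857ms=4/7b
4) 1071.429ms=16/7b +535.714ms=8/7b
5) 1607.143ms=24/7b +267.857ms=4/7b
6) 1875.0ms=4b +468.75ms=1b
7) 2343.75ms=5b +234.375ms=1/2b
8) 2578.125ms=11/2b +234.375ms=1/2b
9) 2812.5ms=6b +937.5ms=2b
Σ=8b of 8 (128bpm 4/4) — PASS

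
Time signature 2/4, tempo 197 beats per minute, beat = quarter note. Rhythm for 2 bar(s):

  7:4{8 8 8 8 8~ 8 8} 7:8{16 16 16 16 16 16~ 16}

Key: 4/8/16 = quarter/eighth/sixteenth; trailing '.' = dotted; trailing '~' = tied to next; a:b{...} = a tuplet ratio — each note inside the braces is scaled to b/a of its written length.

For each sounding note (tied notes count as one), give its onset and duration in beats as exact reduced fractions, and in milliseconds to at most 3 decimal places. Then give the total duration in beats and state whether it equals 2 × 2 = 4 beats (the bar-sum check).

1) 0.0ms=0b +87.02ms=2/7b
2) 87.02ms=2/7b +87.02ms=2/7b
3) 174.039ms=4/7b +87.02ms=2/7b
4) 261.059ms=6/7b +87.02ms=2/7b
5) 348.078ms=8/7b +174.039ms=4/7b
6) 522.117ms=12/7b +87.02ms=2/7b
7) 609.137ms=2b +87.02ms=2/7b
8) 696.157ms=16/7b +87.02ms=2/7b
9) 783.176ms=18/7b +87.02ms=2/7b
10) 870.196ms=20/7b +87.02ms=2/7b
11) 957.215ms=22/7b +87.02ms=2/7b
12) 1044.235ms=24/7b +174.039ms=4/7b
Σ=4b of 4 (197bpm 2/4) — PASS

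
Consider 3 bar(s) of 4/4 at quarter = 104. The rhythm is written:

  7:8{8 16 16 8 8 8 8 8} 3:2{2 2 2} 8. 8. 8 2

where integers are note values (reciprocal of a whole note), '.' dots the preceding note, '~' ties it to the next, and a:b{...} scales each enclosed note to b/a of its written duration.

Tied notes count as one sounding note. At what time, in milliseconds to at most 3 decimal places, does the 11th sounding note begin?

1. 0.0ms @ 0 + 329.67ms (4/7)
2. 329.67ms @ 4/7 + 164.835ms (2/7)
3. 494.505ms @ 6/7 + 164.835ms (2/7)
4. 659.341ms @ 8/7 + 329.67ms (4/7)
5. 989.011ms @ 12/7 + 329.67ms (4/7)
6. 1318.681ms @ 16/7 + 329.67ms (4/7)
7. 1648.352ms @ 20/7 + 329.67ms (4/7)
8. 1978.022ms @ 24/7 + 329.67ms (4/7)
9. 2307.692ms @ 4 + 769.231ms (4/3)
10. 3076.923ms @ 16/3 + 769.231ms (4/3)
11. 3846.154ms @ 20/3 + 769.231ms (4/3)
12. 4615.385ms @ 8 + 432.692ms (3/4)
13. 5048.077ms @ 35/4 + 432.692ms (3/4)
14. 5480.769ms @ 19/2 + 288.462ms (1/2)
15. 5769.231ms @ 10 + 1153.846ms (2)

note 11 onset = 20/3b = 3846.154ms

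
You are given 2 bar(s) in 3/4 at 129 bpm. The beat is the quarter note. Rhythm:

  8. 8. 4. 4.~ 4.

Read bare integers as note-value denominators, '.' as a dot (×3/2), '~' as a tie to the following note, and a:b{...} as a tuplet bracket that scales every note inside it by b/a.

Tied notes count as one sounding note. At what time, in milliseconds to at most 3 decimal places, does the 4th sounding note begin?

note 4 onset = 3b = 1395.349ms

1. 0.0ms @ 0 + 348.837ms (3/4)
2. 348.837ms @ 3/4 + 348.837ms (3/4)
3. 697.674ms @ 3/2 + 697.674ms (3/2)
4. 1395.349ms @ 3 + 1395.349ms (3)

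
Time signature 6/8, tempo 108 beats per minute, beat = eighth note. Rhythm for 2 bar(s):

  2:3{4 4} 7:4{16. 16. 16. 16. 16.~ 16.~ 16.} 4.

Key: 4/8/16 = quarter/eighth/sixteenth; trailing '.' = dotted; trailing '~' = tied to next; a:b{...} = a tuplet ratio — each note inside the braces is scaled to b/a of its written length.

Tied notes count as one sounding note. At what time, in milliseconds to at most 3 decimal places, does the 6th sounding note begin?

1. 0.0ms @ 0 + 1666.667ms (3)
2. 1666.667ms @ 3 + 1666.667ms (3)
3. 3333.333ms @ 6 + 238.095ms (3/7)
4. 3571.429ms @ 45/7 + 238.095ms (3/7)
5. 3809.524ms @ 48/7 + 238.095ms (3/7)
6. 4047.619ms @ 51/7 + 238.095ms (3/7)
7. 4285.714ms @ 54/7 + 714.286ms (9/7)
8. 5000.0ms @ 9 + 1666.667ms (3)

note 6 onset = 51/7b = 4047.619ms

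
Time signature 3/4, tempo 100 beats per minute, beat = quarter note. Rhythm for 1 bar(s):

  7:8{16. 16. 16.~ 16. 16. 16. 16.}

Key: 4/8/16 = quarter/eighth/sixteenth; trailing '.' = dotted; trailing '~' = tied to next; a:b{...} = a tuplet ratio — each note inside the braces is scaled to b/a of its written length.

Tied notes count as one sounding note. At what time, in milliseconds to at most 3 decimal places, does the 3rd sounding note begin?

note 3 onset = 6/7b = 514.286ms

1. 0.0ms @ 0 + 257.143ms (3/7)
2. 257.143ms @ 3/7 + 257.143ms (3/7)
3. 514.286ms @ 6/7 + 514.286ms (6/7)
4. 1028.571ms @ 12/7 + 257.143ms (3/7)
5. 1285.714ms @ 15/7 + 257.143ms (3/7)
6. 1542.857ms @ 18/7 + 257.143ms (3/7)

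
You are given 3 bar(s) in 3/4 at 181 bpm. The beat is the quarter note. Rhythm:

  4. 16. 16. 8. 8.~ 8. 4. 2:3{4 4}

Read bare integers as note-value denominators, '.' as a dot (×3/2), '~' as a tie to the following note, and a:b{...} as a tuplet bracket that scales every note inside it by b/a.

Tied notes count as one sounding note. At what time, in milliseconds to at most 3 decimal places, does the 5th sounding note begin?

1. 0.0ms @ 0 + 497.238ms (3/2)
2. 497.238ms @ 3/2 + 124.309ms (3/8)
3. 621.547ms @ 15/8 + 124.309ms (3/8)
4. 745.856ms @ 9/4 + 248.619ms (3/4)
5. 994.475ms @ 3 + 497.238ms (3/2)
6. 1491.713ms @ 9/2 + 497.238ms (3/2)
7. 1988.95ms @ 6 + 497.238ms (3/2)
8. 2486.188ms @ 15/2 + 497.238ms (3/2)

note 5 onset = 3b = 994.475ms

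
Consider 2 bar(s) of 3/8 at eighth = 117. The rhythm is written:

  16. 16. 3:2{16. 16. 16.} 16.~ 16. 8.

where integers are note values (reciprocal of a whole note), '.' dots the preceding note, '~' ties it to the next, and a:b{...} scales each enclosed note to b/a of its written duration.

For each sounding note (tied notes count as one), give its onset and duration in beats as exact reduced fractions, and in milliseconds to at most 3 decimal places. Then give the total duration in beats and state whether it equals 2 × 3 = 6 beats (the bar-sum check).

1) 0.0ms=0b +384.615ms=3/4b
2) 384.615ms=3/4b +384.615ms=3/4b
3) 769.231ms=3/2b +256.41ms=1/2b
4) 1025.641ms=2b +256.41ms=1/2b
5) 1282.051ms=5/2b +256.41ms=1/2b
6) 1538.462ms=3b +769.231ms=3/2b
7) 2307.692ms=9/2b +769.231ms=3/2b
Σ=6b of 6 (117bpm 3/8) — PASS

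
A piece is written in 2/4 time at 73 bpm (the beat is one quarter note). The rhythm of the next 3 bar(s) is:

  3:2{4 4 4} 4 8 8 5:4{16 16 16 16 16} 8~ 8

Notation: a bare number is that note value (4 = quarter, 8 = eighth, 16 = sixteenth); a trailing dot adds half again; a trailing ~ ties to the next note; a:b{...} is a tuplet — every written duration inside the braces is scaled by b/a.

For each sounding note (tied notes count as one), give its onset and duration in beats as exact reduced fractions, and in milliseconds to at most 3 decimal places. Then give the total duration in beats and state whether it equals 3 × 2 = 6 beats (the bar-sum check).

1) 0.0ms=0b +547.945ms=2/3b
2) 547.945ms=2/3b +547.945ms=2/3b
3) 1095.89ms=4/3b +547.945ms=2/3b
4) 1643.836ms=2b +821.918ms=1b
5) 2465.753ms=3b +410.959ms=1/2b
6) 2876.712ms=7/2b +410.959ms=1/2b
7) 3287.671ms=4b +164.384ms=1/5b
8) 3452.055ms=21/5b +164.384ms=1/5b
9) 3616.438ms=22/5b +164.384ms=1/5b
10) 3780.822ms=23/5b +164.384ms=1/5b
11) 3945.205ms=24/5b +164.384ms=1/5b
12) 4109.589ms=5b +821.918ms=1b
Σ=6b of 6 (73bpm 2/4) — PASS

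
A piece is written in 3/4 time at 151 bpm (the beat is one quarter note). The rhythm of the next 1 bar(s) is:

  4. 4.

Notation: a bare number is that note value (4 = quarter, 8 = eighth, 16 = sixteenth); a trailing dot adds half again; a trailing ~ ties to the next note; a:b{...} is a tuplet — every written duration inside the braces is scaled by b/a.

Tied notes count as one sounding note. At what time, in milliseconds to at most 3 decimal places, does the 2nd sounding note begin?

1. 0.0ms @ 0 + 596.026ms (3/2)
2. 596.026ms @ 3/2 + 596.026ms (3/2)

note 2 onset = 3/2b = 596.026ms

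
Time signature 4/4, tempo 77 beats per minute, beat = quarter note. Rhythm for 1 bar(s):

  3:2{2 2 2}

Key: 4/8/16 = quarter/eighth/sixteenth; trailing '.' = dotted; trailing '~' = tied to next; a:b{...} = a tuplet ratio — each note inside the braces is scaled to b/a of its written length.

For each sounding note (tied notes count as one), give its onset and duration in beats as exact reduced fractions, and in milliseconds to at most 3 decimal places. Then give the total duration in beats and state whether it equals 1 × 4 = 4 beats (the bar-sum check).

1) 0.0ms=0b +1038.961ms=4/3b
2) 1038.961ms=4/3b +1038.961ms=4/3b
3) 2077.922ms=8/3b +1038.961ms=4/3b
Σ=4b of 4 (77bpm 4/4) — PASS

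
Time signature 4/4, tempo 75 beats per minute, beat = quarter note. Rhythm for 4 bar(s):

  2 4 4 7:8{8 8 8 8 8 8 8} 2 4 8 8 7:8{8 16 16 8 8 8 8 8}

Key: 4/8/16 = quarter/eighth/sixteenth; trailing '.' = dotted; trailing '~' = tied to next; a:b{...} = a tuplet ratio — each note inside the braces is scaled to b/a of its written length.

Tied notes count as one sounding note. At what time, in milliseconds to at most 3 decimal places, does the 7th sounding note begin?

note 7 onset = 40/7b = 4571.429ms

1. 0.0ms @ 0 + 1600.0ms (2)
2. 1600.0ms @ 2 + 800.0ms (1)
3. 2400.0ms @ 3 + 800.0ms (1)
4. 3200.0ms @ 4 + 457.143ms (4/7)
5. 3657.143ms @ 32/7 + 457.143ms (4/7)
6. 4114.286ms @ 36/7 + 457.143ms (4/7)
7. 4571.429ms @ 40/7 + 457.143ms (4/7)
8. 5028.571ms @ 44/7 + 457.143ms (4/7)
9. 5485.714ms @ 48/7 + 457.143ms (4/7)
10. 5942.857ms @ 52/7 + 457.143ms (4/7)
11. 6400.0ms @ 8 + 1600.0ms (2)
12. 8000.0ms @ 10 + 800.0ms (1)
13. 8800.0ms @ 11 + 400.0ms (1/2)
14. 9200.0ms @ 23/2 + 400.0ms (1/2)
15. 9600.0ms @ 12 + 457.143ms (4/7)
16. 10057.143ms @ 88/7 + 228.571ms (2/7)
17. 10285.714ms @ 90/7 + 228.571ms (2/7)
18. 10514.286ms @ 92/7 + 457.143ms (4/7)
19. 10971.429ms @ 96/7 + 457.143ms (4/7)
20. 11428.571ms @ 100/7 + 457.143ms (4/7)
21. 11885.714ms @ 104/7 + 457.143ms (4/7)
22. 12342.857ms @ 108/7 + 457.143ms (4/7)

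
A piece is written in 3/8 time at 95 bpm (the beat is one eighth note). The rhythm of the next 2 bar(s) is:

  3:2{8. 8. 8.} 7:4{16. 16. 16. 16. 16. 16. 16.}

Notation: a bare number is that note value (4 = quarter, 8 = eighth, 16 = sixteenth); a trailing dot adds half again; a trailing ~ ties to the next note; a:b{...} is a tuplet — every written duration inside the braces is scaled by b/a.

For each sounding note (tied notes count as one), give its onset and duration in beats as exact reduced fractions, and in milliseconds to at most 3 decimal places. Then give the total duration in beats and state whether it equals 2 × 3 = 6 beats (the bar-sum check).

1) 0.0ms=0b +631.579ms=1b
2) 631.579ms=1b +631.579ms=1b
3) 1263.158ms=2b +631.579ms=1b
4) 1894.737ms=3b +270.677ms=3/7b
5) 2165.414ms=24/7b +270.677ms=3/7b
6) 2436.09ms=27/7b +270.677ms=3/7b
7) 2706.767ms=30/7b +270.677ms=3/7b
8) 2977.444ms=33/7b +270.677ms=3/7b
9) 3248.12ms=36/7b +270.677ms=3/7b
10) 3518.797ms=39/7b +270.677ms=3/7b
Σ=6b of 6 (95bpm 3/8) — PASS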